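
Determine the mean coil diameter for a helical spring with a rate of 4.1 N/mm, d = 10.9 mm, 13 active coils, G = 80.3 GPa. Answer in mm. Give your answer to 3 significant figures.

D = (Gd⁴/(8N_a·k))^(1/3) = (80.3×10³·10.9⁴/(8·13·4.1))^(1/3)
  = (2.6583e+06)^(1/3) = 138.5271 mm

139 mm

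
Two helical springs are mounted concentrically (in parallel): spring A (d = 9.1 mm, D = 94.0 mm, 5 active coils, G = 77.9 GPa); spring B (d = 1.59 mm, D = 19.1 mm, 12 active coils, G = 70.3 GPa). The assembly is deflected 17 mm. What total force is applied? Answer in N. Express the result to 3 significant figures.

285 N

k_A = Gd⁴/(8D³N_a) = (77.9×10³)(9.1⁴)/(8·94.0³·5) = 16.079 N/mm
k_B = Gd⁴/(8D³N_a) = (70.3×10³)(1.59⁴)/(8·19.1³·12) = 0.6717 N/mm
Parallel: k_eq = 16.079 + 0.6717 = 16.751 N/mm
F = k_eq·δ = 16.751·17 = 284.76 N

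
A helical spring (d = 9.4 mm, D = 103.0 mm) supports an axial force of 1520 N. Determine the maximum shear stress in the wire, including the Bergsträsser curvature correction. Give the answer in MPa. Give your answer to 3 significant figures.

539 MPa

Spring index C = D/d = 103.0/9.4 = 10.9574
K_B = (4C+2)/(4C−3) = 45.830/40.830 = 1.1225
τ₀ = 8FD/(πd³) = 8·1520·103.0/(π·9.4³) = 1.25248e+06/2609.4 = 480 MPa
τ_max = K·τ₀ = 1.1225 × 480 = 538.78 MPa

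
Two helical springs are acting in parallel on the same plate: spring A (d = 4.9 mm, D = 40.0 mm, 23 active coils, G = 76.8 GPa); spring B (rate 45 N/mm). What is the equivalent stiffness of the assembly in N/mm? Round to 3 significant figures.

k_A = Gd⁴/(8D³N_a) = (76.8×10³)(4.9⁴)/(8·40.0³·23) = 3.7597 N/mm
Parallel: k_eq = 3.7597 + 45 = 48.76 N/mm

48.8 N/mm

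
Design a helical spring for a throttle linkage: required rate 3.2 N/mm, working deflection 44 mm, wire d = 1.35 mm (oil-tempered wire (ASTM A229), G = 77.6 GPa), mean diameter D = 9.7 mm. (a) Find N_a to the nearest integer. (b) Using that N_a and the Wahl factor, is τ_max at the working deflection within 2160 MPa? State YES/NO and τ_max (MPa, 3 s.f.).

N_a = Gd⁴/(8D³k) = (77.6×10³)(1.35⁴)/(8·9.7³·3.2) = 11.03 → N_a = 11
Actual rate k = Gd⁴/(8D³·11) = 3.2092 N/mm
Working load F = kδ = 3.2092·44 = 141.21 N
C = 9.7/1.35 = 7.1852; K_W = (4C−1)/(4C−4)+0.615/C = 1.2069
τ_max = K_W·8FD/(πd³) = 1.2069·1417.6 = 1710.9 MPa
τ_max ≤ 2160 MPa → acceptable

(a) 11 coils; (b) YES, τ_max = 1710 MPa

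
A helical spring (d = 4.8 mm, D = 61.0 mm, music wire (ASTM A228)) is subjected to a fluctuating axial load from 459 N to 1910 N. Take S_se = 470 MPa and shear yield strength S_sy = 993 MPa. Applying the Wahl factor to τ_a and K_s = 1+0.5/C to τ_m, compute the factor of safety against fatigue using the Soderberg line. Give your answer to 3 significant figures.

C = D/d = 61.0/4.8 = 12.7083; K_W = (4C−1)/(4C−4)+0.615/C = 1.1125; K_s = 1+0.5/C = 1.0393
F_a = (F_max−F_min)/2 = 725.5 N; F_m = (F_max+F_min)/2 = 1184.5 N
τ_a = K_W·8F_aD/(πd³) = 1.1125 × 1019 = 1133.6 MPa
τ_m = K_s·8F_mD/(πd³) = 1.0393 × 1663.7 = 1729.2 MPa
Soderberg: 1/n_f = τ_a/S_se + τ_m/S_sy = 1133.6/470 + 1729.2/993 = 2.41194 + 1.74137 = 4.1533
n_f = 1/4.1533 = 0.2408

0.241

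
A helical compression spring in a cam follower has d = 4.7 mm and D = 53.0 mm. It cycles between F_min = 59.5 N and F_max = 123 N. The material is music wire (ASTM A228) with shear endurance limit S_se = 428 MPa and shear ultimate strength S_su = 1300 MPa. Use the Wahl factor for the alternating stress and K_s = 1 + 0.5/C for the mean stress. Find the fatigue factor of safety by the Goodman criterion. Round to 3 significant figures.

4.90

C = D/d = 53.0/4.7 = 11.2766; K_W = (4C−1)/(4C−4)+0.615/C = 1.1275; K_s = 1+0.5/C = 1.0443
F_a = (F_max−F_min)/2 = 31.75 N; F_m = (F_max+F_min)/2 = 91.25 N
τ_a = K_W·8F_aD/(πd³) = 1.1275 × 41.273 = 46.536 MPa
τ_m = K_s·8F_mD/(πd³) = 1.0443 × 118.62 = 123.88 MPa
Goodman: 1/n_f = τ_a/S_se + τ_m/S_su = 46.536/428 + 123.88/1300 = 0.10873 + 0.09529 = 0.20402
n_f = 1/0.20402 = 4.901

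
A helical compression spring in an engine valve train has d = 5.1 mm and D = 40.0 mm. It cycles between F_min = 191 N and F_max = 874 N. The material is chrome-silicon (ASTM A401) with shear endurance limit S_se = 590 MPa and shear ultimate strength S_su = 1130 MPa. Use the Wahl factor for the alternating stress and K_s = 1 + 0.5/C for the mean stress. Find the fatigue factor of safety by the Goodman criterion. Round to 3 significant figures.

C = D/d = 40.0/5.1 = 7.8431; K_W = (4C−1)/(4C−4)+0.615/C = 1.1880; K_s = 1+0.5/C = 1.0637
F_a = (F_max−F_min)/2 = 341.5 N; F_m = (F_max+F_min)/2 = 532.5 N
τ_a = K_W·8F_aD/(πd³) = 1.1880 × 262.23 = 311.53 MPa
τ_m = K_s·8F_mD/(πd³) = 1.0637 × 408.89 = 434.96 MPa
Goodman: 1/n_f = τ_a/S_se + τ_m/S_su = 311.53/590 + 434.96/1130 = 0.52802 + 0.38492 = 0.91294
n_f = 1/0.91294 = 1.095

1.10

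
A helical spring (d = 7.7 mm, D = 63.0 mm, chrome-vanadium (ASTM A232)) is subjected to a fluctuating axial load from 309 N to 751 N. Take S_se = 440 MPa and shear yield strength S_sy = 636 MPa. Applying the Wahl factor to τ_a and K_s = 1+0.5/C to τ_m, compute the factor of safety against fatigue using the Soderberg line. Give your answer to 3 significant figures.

C = D/d = 63.0/7.7 = 8.1818; K_W = (4C−1)/(4C−4)+0.615/C = 1.1796; K_s = 1+0.5/C = 1.0611
F_a = (F_max−F_min)/2 = 221 N; F_m = (F_max+F_min)/2 = 530 N
τ_a = K_W·8F_aD/(πd³) = 1.1796 × 77.661 = 91.608 MPa
τ_m = K_s·8F_mD/(πd³) = 1.0611 × 186.24 = 197.63 MPa
Soderberg: 1/n_f = τ_a/S_se + τ_m/S_sy = 91.608/440 + 197.63/636 = 0.20820 + 0.31073 = 0.51893
n_f = 1/0.51893 = 1.927

1.93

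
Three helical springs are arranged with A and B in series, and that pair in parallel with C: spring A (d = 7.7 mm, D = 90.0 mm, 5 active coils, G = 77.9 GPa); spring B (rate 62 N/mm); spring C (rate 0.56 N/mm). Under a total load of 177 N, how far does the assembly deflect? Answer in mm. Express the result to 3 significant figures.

20.3 mm

k_A = Gd⁴/(8D³N_a) = (77.9×10³)(7.7⁴)/(8·90.0³·5) = 9.391 N/mm
Springs A,B series: k_AB = 1/(1/9.391+1/62) = 8.1557 N/mm; parallel with C: k_eq = 8.1557+0.56 = 8.7157 N/mm
δ = F/k_eq = 177/8.7157 = 20.308 mm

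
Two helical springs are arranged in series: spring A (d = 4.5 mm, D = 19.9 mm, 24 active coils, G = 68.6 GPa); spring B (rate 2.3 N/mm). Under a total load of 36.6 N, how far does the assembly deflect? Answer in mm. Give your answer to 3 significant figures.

k_A = Gd⁴/(8D³N_a) = (68.6×10³)(4.5⁴)/(8·19.9³·24) = 18.591 N/mm
Series: 1/k_eq = 1/18.591 + 1/2.3 = 0.48857; k_eq = 2.0468 N/mm
δ = F/k_eq = 36.6/2.0468 = 17.882 mm

17.9 mm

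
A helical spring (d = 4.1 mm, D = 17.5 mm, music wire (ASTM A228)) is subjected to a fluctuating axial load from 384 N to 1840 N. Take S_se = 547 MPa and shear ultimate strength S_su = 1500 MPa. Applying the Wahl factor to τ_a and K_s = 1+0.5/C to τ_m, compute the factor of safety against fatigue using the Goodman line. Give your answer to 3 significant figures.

0.582

C = D/d = 17.5/4.1 = 4.2683; K_W = (4C−1)/(4C−4)+0.615/C = 1.3736; K_s = 1+0.5/C = 1.1171
F_a = (F_max−F_min)/2 = 728 N; F_m = (F_max+F_min)/2 = 1112 N
τ_a = K_W·8F_aD/(πd³) = 1.3736 × 470.71 = 646.56 MPa
τ_m = K_s·8F_mD/(πd³) = 1.1171 × 719 = 803.23 MPa
Goodman: 1/n_f = τ_a/S_se + τ_m/S_su = 646.56/547 + 803.23/1500 = 1.18201 + 0.53549 = 1.7175
n_f = 1/1.7175 = 0.5822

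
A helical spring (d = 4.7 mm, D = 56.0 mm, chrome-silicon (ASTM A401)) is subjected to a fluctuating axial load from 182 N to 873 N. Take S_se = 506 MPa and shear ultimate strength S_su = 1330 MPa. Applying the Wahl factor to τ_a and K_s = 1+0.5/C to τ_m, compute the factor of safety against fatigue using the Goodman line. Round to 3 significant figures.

C = D/d = 56.0/4.7 = 11.9149; K_W = (4C−1)/(4C−4)+0.615/C = 1.1203; K_s = 1+0.5/C = 1.0420
F_a = (F_max−F_min)/2 = 345.5 N; F_m = (F_max+F_min)/2 = 527.5 N
τ_a = K_W·8F_aD/(πd³) = 1.1203 × 474.55 = 531.65 MPa
τ_m = K_s·8F_mD/(πd³) = 1.0420 × 724.53 = 754.94 MPa
Goodman: 1/n_f = τ_a/S_se + τ_m/S_su = 531.65/506 + 754.94/1330 = 1.05070 + 0.56762 = 1.6183
n_f = 1/1.6183 = 0.6179

0.618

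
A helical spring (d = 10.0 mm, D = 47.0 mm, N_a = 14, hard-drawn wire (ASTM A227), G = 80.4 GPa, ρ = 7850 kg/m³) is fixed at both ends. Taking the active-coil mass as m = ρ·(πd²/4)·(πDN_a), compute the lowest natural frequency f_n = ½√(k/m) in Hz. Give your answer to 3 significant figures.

116 Hz

k = Gd⁴/(8D³N_a) = (80.4×10³)(10.0⁴)/(8·47.0³·14) = 69.142 N/mm = 69142 N/m
Wire length L = πDN_a = π·47.0·14 = 2067.2 mm
m = ρ·(πd²/4)·L = 7850 × 78.54×10⁻⁶ m² × 2.0672 m = 1.2745 kg
f_n = ½√(k/m) = 0.5·√(69142/1.2745) = 0.5·√(54251) = 116.46 Hz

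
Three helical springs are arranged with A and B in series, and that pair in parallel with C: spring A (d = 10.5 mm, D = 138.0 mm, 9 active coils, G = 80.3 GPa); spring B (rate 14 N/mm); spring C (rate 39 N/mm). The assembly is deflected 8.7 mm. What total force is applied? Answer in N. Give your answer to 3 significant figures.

k_A = Gd⁴/(8D³N_a) = (80.3×10³)(10.5⁴)/(8·138.0³·9) = 5.1583 N/mm
Springs A,B series: k_AB = 1/(1/5.1583+1/14) = 3.7694 N/mm; parallel with C: k_eq = 3.7694+39 = 42.769 N/mm
F = k_eq·δ = 42.769·8.7 = 372.09 N

372 N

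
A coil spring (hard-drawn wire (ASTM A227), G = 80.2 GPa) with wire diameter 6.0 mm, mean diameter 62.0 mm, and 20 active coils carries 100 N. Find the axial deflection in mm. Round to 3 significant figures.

k = Gd⁴/(8D³N_a) = (80.2×10³)(6.0⁴)/(8·62.0³·20) = 2.7257 N/mm
δ = F/k = 100 / 2.7257 = 36.687 mm

36.7 mm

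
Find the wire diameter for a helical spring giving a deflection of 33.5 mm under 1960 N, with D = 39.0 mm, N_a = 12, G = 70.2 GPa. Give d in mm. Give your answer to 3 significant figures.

8.30 mm

Required rate k = F/δ = 1960/33.5 = 58.507 N/mm
d = (8D³N_a·k / G)^(1/4) = (8·39.0³·12·58.507 / (70.2×10³))^0.25
  = (4746.1)^0.25 = 8.3001 mm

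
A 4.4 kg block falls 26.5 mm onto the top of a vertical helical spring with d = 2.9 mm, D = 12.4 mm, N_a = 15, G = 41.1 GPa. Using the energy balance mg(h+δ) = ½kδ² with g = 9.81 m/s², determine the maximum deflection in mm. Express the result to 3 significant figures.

17.2 mm

k = Gd⁴/(8D³N_a) = (41.1×10³)(2.9⁴)/(8·12.4³·15) = 12.705 N/mm
W = mg = 4.4 × 9.81 = 43.164 N
½kδ² − Wδ − Wh = 0 → δ = (W + √(W² + 2kWh))/k
δ = (43.164 + √(1863.1 + 29066))/12.705 = (43.164 + 175.87)/12.705 = 17.239 mm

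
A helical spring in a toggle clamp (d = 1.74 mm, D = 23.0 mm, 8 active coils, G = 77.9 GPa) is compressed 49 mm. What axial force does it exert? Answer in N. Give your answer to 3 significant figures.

k = Gd⁴/(8D³N_a) = (77.9×10³)(1.74⁴)/(8·23.0³·8) = 0.917 N/mm
F = k·δ = 0.917 × 49 = 44.933 N

44.9 N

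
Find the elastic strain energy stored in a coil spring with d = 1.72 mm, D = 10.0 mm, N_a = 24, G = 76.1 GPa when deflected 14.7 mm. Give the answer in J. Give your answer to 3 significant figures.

k = Gd⁴/(8D³N_a) = (76.1×10³)(1.72⁴)/(8·10.0³·24) = 3.4689 N/mm
U = ½kδ² = 0.5 × 3.4689 × 14.7² = 374.8 N·mm = 0.3748 J

0.375 J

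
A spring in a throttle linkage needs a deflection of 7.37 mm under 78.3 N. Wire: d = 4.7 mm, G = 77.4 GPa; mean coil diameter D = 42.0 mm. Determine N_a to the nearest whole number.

6

Required rate k = F/δ = 78.3/7.37 = 10.624 N/mm
N_a = Gd⁴/(8D³k) = (77.4×10³ × 4.7⁴)/(8 × 42.0³ × 10.624)
    = 3.77687e+07 / 6.29698e+06 = 5.998 → 6 coils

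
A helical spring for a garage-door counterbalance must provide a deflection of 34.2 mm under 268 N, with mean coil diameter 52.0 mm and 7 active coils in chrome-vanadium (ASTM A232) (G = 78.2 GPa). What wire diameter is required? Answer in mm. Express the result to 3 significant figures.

5.30 mm

Required rate k = F/δ = 268/34.2 = 7.8363 N/mm
d = (8D³N_a·k / G)^(1/4) = (8·52.0³·7·7.8363 / (78.2×10³))^0.25
  = (789.04)^0.25 = 5.3000 mm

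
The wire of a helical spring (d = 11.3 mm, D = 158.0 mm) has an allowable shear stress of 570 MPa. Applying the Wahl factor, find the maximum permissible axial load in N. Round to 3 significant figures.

C = D/d = 158.0/11.3 = 13.9823
K_W = (4C−1)/(4C−4) + 0.615/C = 54.929/51.929 + 0.0440 = 1.1018
τ_max = K·8FD/(πd³) → F_max = τ_allow·πd³/(8DK)
F_max = 570·π·11.3³/(8·158.0·1.1018) = 2.5838e+06/1392.6 = 1855.4 N

1860 N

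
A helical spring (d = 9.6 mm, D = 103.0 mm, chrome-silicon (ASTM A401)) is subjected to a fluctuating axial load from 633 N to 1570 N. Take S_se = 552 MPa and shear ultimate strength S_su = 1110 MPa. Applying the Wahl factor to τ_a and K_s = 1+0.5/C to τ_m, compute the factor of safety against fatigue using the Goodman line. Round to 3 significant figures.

1.69

C = D/d = 103.0/9.6 = 10.7292; K_W = (4C−1)/(4C−4)+0.615/C = 1.1344; K_s = 1+0.5/C = 1.0466
F_a = (F_max−F_min)/2 = 468.5 N; F_m = (F_max+F_min)/2 = 1101.5 N
τ_a = K_W·8F_aD/(πd³) = 1.1344 × 138.89 = 157.56 MPa
τ_m = K_s·8F_mD/(πd³) = 1.0466 × 326.55 = 341.77 MPa
Goodman: 1/n_f = τ_a/S_se + τ_m/S_su = 157.56/552 + 341.77/1110 = 0.28543 + 0.30790 = 0.59333
n_f = 1/0.59333 = 1.685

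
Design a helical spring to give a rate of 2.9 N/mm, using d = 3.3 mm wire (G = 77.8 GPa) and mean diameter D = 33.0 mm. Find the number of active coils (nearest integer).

11

N_a = Gd⁴/(8D³k) = (77.8×10³ × 3.3⁴)/(8 × 33.0³ × 2.9)
    = 9.22647e+06 / 833738 = 11.07 → 11 coils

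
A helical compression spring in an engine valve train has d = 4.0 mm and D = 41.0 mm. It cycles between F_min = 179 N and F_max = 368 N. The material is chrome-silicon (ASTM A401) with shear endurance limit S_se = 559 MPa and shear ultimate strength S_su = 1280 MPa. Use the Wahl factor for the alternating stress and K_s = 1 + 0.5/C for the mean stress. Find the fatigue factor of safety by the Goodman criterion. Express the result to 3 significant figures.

1.47

C = D/d = 41.0/4.0 = 10.2500; K_W = (4C−1)/(4C−4)+0.615/C = 1.1411; K_s = 1+0.5/C = 1.0488
F_a = (F_max−F_min)/2 = 94.5 N; F_m = (F_max+F_min)/2 = 273.5 N
τ_a = K_W·8F_aD/(πd³) = 1.1411 × 154.16 = 175.91 MPa
τ_m = K_s·8F_mD/(πd³) = 1.0488 × 446.17 = 467.94 MPa
Goodman: 1/n_f = τ_a/S_se + τ_m/S_su = 175.91/559 + 467.94/1280 = 0.31469 + 0.36557 = 0.68026
n_f = 1/0.68026 = 1.47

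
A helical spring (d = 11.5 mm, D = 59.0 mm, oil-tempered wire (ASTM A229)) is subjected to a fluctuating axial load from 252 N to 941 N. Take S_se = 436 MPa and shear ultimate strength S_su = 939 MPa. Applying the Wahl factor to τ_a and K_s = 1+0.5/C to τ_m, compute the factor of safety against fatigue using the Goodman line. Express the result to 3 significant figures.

C = D/d = 59.0/11.5 = 5.1304; K_W = (4C−1)/(4C−4)+0.615/C = 1.3015; K_s = 1+0.5/C = 1.0975
F_a = (F_max−F_min)/2 = 344.5 N; F_m = (F_max+F_min)/2 = 596.5 N
τ_a = K_W·8F_aD/(πd³) = 1.3015 × 34.032 = 44.291 MPa
τ_m = K_s·8F_mD/(πd³) = 1.0975 × 58.926 = 64.669 MPa
Goodman: 1/n_f = τ_a/S_se + τ_m/S_su = 44.291/436 + 64.669/939 = 0.10158 + 0.06887 = 0.17046
n_f = 1/0.17046 = 5.867

5.87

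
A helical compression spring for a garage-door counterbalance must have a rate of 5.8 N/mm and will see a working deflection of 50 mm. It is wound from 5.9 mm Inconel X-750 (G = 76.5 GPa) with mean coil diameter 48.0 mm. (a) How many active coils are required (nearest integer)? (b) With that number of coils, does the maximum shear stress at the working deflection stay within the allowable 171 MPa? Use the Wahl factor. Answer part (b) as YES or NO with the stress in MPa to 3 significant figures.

(a) 18 coils; (b) NO, τ_max = 205 MPa

N_a = Gd⁴/(8D³k) = (76.5×10³)(5.9⁴)/(8·48.0³·5.8) = 18.06 → N_a = 18
Actual rate k = Gd⁴/(8D³·18) = 5.8208 N/mm
Working load F = kδ = 5.8208·50 = 291.04 N
C = 48.0/5.9 = 8.1356; K_W = (4C−1)/(4C−4)+0.615/C = 1.1807
τ_max = K_W·8FD/(πd³) = 1.1807·173.21 = 204.51 MPa
τ_max > 171 MPa → exceeds allowable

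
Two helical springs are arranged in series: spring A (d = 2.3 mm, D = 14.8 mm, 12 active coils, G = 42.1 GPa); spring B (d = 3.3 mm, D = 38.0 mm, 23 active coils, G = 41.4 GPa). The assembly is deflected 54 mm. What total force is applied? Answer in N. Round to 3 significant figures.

k_A = Gd⁴/(8D³N_a) = (42.1×10³)(2.3⁴)/(8·14.8³·12) = 3.7856 N/mm
k_B = Gd⁴/(8D³N_a) = (41.4×10³)(3.3⁴)/(8·38.0³·23) = 0.48628 N/mm
Series: 1/k_eq = 1/3.7856 + 1/0.48628 = 2.3206; k_eq = 0.43093 N/mm
F = k_eq·δ = 0.43093·54 = 23.27 N

23.3 N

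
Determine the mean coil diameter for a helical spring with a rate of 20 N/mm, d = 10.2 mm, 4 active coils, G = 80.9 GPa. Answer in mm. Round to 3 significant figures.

111 mm

D = (Gd⁴/(8N_a·k))^(1/3) = (80.9×10³·10.2⁴/(8·4·20))^(1/3)
  = (1.36826e+06)^(1/3) = 111.0171 mm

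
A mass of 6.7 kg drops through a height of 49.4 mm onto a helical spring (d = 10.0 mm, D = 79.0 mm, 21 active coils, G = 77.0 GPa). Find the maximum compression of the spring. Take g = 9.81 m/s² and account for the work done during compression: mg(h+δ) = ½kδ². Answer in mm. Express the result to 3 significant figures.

34.4 mm

k = Gd⁴/(8D³N_a) = (77.0×10³)(10.0⁴)/(8·79.0³·21) = 9.2961 N/mm
W = mg = 6.7 × 9.81 = 65.727 N
½kδ² − Wδ − Wh = 0 → δ = (W + √(W² + 2kWh))/k
δ = (65.727 + √(4320 + 60367.2))/9.2961 = (65.727 + 254.34)/9.2961 = 34.43 mm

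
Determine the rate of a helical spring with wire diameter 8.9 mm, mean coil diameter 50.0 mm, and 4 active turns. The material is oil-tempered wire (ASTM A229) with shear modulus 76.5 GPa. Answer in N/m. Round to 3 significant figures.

120000 N/m

k = Gd⁴/(8D³N_a) = (76.5×10³ × 8.9⁴) / (8 × 50.0³ × 4)
  = 4.79978e+08 / 4e+06 = 119.99 N/mm = 1.1999e+05 N/m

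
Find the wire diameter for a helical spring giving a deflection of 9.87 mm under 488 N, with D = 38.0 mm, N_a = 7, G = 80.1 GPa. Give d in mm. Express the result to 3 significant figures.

Required rate k = F/δ = 488/9.87 = 49.443 N/mm
d = (8D³N_a·k / G)^(1/4) = (8·38.0³·7·49.443 / (80.1×10³))^0.25
  = (1896.7)^0.25 = 6.5994 mm

6.60 mm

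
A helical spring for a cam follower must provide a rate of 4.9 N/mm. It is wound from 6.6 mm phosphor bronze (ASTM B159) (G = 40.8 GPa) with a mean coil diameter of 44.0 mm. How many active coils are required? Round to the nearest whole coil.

N_a = Gd⁴/(8D³k) = (40.8×10³ × 6.6⁴)/(8 × 44.0³ × 4.9)
    = 7.74169e+07 / 3.33921e+06 = 23.18 → 23 coils

23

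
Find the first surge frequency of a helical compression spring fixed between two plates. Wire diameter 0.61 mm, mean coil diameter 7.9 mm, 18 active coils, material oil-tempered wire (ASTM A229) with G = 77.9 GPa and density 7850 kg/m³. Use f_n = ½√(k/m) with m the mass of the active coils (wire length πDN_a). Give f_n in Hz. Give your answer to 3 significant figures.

193 Hz

k = Gd⁴/(8D³N_a) = (77.9×10³)(0.61⁴)/(8·7.9³·18) = 0.15192 N/mm = 151.92 N/m
Wire length L = πDN_a = π·7.9·18 = 446.73 mm
m = ρ·(πd²/4)·L = 7850 × 0.29225×10⁻⁶ m² × 0.44673 m = 0.0010249 kg
f_n = ½√(k/m) = 0.5·√(151.92/0.0010249) = 0.5·√(1.4823e+05) = 192.51 Hz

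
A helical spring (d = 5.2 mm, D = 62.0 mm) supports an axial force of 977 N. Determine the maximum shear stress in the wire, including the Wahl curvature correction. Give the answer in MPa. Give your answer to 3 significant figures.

1230 MPa

Spring index C = D/d = 62.0/5.2 = 11.9231
K_W = (4C−1)/(4C−4) + 0.615/C = 46.692/43.692 + 0.0516 = 1.1202
τ₀ = 8FD/(πd³) = 8·977·62.0/(π·5.2³) = 484592/441.73 = 1097 MPa
τ_max = K·τ₀ = 1.1202 × 1097 = 1228.9 MPa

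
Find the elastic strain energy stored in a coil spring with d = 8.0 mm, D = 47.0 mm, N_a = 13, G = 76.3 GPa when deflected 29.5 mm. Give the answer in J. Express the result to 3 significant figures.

12.6 J

k = Gd⁴/(8D³N_a) = (76.3×10³)(8.0⁴)/(8·47.0³·13) = 28.944 N/mm
U = ½kδ² = 0.5 × 28.944 × 29.5² = 12594 N·mm = 12.594 J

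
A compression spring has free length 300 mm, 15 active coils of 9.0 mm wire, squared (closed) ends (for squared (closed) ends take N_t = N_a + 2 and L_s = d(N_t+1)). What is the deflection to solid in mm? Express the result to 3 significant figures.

138 mm

N_t = 17; L_s = 9.0·18 = 162 mm
δ_solid = L₀ − L_s = 300 − 162 = 138 mm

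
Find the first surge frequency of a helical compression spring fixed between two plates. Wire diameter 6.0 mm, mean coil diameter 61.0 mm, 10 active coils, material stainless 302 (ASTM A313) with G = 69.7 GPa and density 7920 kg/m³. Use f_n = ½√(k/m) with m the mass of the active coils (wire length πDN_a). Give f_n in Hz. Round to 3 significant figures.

k = Gd⁴/(8D³N_a) = (69.7×10³)(6.0⁴)/(8·61.0³·10) = 4.9746 N/mm = 4974.6 N/m
Wire length L = πDN_a = π·61.0·10 = 1916.4 mm
m = ρ·(πd²/4)·L = 7920 × 28.274×10⁻⁶ m² × 1.9164 m = 0.42914 kg
f_n = ½√(k/m) = 0.5·√(4974.6/0.42914) = 0.5·√(11592) = 53.833 Hz

53.8 Hz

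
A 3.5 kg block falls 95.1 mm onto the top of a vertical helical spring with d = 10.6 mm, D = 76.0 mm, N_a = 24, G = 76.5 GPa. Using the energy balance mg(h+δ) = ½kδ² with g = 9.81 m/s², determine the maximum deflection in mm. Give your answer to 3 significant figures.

27.1 mm

k = Gd⁴/(8D³N_a) = (76.5×10³)(10.6⁴)/(8·76.0³·24) = 11.459 N/mm
W = mg = 3.5 × 9.81 = 34.335 N
½kδ² − Wδ − Wh = 0 → δ = (W + √(W² + 2kWh))/k
δ = (34.335 + √(1178.9 + 74832.5))/11.459 = (34.335 + 275.7)/11.459 = 27.056 mm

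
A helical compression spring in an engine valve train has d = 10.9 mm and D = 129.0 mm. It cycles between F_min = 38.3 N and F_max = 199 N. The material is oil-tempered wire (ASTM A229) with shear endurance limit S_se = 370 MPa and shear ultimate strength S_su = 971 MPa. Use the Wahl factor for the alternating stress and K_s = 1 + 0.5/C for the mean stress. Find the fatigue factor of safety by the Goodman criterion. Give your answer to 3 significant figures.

10.6

C = D/d = 129.0/10.9 = 11.8349; K_W = (4C−1)/(4C−4)+0.615/C = 1.1212; K_s = 1+0.5/C = 1.0422
F_a = (F_max−F_min)/2 = 80.35 N; F_m = (F_max+F_min)/2 = 118.65 N
τ_a = K_W·8F_aD/(πd³) = 1.1212 × 20.382 = 22.851 MPa
τ_m = K_s·8F_mD/(πd³) = 1.0422 × 30.097 = 31.368 MPa
Goodman: 1/n_f = τ_a/S_se + τ_m/S_su = 22.851/370 + 31.368/971 = 0.06176 + 0.03231 = 0.094066
n_f = 1/0.094066 = 10.63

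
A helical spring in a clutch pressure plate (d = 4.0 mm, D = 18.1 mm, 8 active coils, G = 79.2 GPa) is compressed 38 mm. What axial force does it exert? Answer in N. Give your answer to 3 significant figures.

2030 N

k = Gd⁴/(8D³N_a) = (79.2×10³)(4.0⁴)/(8·18.1³·8) = 53.426 N/mm
F = k·δ = 53.426 × 38 = 2030.2 N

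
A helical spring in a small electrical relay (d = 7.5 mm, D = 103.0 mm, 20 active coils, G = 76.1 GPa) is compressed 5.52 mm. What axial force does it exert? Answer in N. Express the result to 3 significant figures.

7.60 N

k = Gd⁴/(8D³N_a) = (76.1×10³)(7.5⁴)/(8·103.0³·20) = 1.3772 N/mm
F = k·δ = 1.3772 × 5.52 = 7.6022 N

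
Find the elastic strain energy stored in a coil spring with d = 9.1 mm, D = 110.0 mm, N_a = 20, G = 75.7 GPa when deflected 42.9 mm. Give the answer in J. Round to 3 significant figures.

2.24 J

k = Gd⁴/(8D³N_a) = (75.7×10³)(9.1⁴)/(8·110.0³·20) = 2.4376 N/mm
U = ½kδ² = 0.5 × 2.4376 × 42.9² = 2243.1 N·mm = 2.2431 J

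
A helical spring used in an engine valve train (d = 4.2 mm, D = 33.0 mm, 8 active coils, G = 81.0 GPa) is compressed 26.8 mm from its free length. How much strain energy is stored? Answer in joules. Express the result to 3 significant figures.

3.94 J

k = Gd⁴/(8D³N_a) = (81.0×10³)(4.2⁴)/(8·33.0³·8) = 10.959 N/mm
U = ½kδ² = 0.5 × 10.959 × 26.8² = 3935.5 N·mm = 3.9355 J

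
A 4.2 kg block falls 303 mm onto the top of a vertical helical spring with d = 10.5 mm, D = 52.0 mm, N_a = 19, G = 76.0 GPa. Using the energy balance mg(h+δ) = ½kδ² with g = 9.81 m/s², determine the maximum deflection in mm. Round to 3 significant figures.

25.0 mm

k = Gd⁴/(8D³N_a) = (76.0×10³)(10.5⁴)/(8·52.0³·19) = 43.223 N/mm
W = mg = 4.2 × 9.81 = 41.202 N
½kδ² − Wδ − Wh = 0 → δ = (W + √(W² + 2kWh))/k
δ = (41.202 + √(1697.6 + 1.07922e+06))/43.223 = (41.202 + 1039.7)/43.223 = 25.007 mm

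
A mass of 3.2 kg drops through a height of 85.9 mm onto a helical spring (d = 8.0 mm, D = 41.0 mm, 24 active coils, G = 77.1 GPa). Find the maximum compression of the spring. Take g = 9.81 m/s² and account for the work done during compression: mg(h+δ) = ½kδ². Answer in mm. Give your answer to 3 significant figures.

k = Gd⁴/(8D³N_a) = (77.1×10³)(8.0⁴)/(8·41.0³·24) = 23.865 N/mm
W = mg = 3.2 × 9.81 = 31.392 N
½kδ² − Wδ − Wh = 0 → δ = (W + √(W² + 2kWh))/k
δ = (31.392 + √(985.46 + 128707))/23.865 = (31.392 + 360.13)/23.865 = 16.406 mm

16.4 mm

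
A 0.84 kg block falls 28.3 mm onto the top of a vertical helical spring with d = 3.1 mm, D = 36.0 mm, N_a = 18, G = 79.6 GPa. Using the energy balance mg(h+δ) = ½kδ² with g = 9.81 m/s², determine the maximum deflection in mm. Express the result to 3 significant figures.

29.5 mm

k = Gd⁴/(8D³N_a) = (79.6×10³)(3.1⁴)/(8·36.0³·18) = 1.0942 N/mm
W = mg = 0.84 × 9.81 = 8.2404 N
½kδ² − Wδ − Wh = 0 → δ = (W + √(W² + 2kWh))/k
δ = (8.2404 + √(67.904 + 510.334))/1.0942 = (8.2404 + 24.047)/1.0942 = 29.508 mm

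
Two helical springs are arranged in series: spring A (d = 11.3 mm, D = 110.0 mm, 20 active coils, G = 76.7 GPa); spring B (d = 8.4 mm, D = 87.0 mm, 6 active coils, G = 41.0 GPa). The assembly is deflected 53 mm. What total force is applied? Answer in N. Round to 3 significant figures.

163 N

k_A = Gd⁴/(8D³N_a) = (76.7×10³)(11.3⁴)/(8·110.0³·20) = 5.8723 N/mm
k_B = Gd⁴/(8D³N_a) = (41.0×10³)(8.4⁴)/(8·87.0³·6) = 6.4581 N/mm
Series: 1/k_eq = 1/5.8723 + 1/6.4581 = 0.32514; k_eq = 3.0756 N/mm
F = k_eq·δ = 3.0756·53 = 163.01 N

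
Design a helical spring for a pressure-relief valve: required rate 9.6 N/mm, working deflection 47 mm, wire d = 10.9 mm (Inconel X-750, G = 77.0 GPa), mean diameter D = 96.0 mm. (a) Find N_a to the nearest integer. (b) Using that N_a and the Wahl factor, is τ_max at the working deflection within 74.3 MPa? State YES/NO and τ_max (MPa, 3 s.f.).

N_a = Gd⁴/(8D³k) = (77.0×10³)(10.9⁴)/(8·96.0³·9.6) = 16 → N_a = 16
Actual rate k = Gd⁴/(8D³·16) = 9.5978 N/mm
Working load F = kδ = 9.5978·47 = 451.1 N
C = 96.0/10.9 = 8.8073; K_W = (4C−1)/(4C−4)+0.615/C = 1.1659
τ_max = K_W·8FD/(πd³) = 1.1659·85.154 = 99.28 MPa
τ_max > 74.3 MPa → exceeds allowable

(a) 16 coils; (b) NO, τ_max = 99.3 MPa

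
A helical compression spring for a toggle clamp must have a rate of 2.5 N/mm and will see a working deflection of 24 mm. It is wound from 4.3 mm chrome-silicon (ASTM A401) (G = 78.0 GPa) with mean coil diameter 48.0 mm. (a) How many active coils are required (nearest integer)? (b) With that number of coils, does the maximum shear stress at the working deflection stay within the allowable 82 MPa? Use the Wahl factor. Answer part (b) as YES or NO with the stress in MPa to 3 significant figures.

N_a = Gd⁴/(8D³k) = (78.0×10³)(4.3⁴)/(8·48.0³·2.5) = 12.06 → N_a = 12
Actual rate k = Gd⁴/(8D³·12) = 2.5117 N/mm
Working load F = kδ = 2.5117·24 = 60.282 N
C = 48.0/4.3 = 11.1628; K_W = (4C−1)/(4C−4)+0.615/C = 1.1289
τ_max = K_W·8FD/(πd³) = 1.1289·92.675 = 104.62 MPa
τ_max > 82 MPa → exceeds allowable

(a) 12 coils; (b) NO, τ_max = 105 MPa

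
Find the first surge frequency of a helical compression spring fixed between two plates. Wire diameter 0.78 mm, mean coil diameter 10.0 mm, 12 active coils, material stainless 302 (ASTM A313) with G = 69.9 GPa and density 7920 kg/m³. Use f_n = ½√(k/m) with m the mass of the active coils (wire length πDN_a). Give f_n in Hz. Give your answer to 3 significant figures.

k = Gd⁴/(8D³N_a) = (69.9×10³)(0.78⁴)/(8·10.0³·12) = 0.26952 N/mm = 269.52 N/m
Wire length L = πDN_a = π·10.0·12 = 376.99 mm
m = ρ·(πd²/4)·L = 7920 × 0.47784×10⁻⁶ m² × 0.37699 m = 0.0014267 kg
f_n = ½√(k/m) = 0.5·√(269.52/0.0014267) = 0.5·√(1.8891e+05) = 217.32 Hz

217 Hz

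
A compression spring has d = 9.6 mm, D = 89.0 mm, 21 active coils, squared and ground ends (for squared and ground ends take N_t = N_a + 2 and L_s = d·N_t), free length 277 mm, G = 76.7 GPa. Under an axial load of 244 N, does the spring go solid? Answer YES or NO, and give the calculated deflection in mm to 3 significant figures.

NO, δ = 44.4 mm

k = Gd⁴/(8D³N_a) = (76.7×10³)(9.6⁴)/(8·89.0³·21) = 5.5005 N/mm
N_t = 23; L_s = 9.6·23 = 220.8 mm; δ_solid = L₀ − L_s = 277 − 220.8 = 56.2 mm
δ = F/k = 244/5.5005 = 44.36 mm
δ < δ_solid → spring does not go solid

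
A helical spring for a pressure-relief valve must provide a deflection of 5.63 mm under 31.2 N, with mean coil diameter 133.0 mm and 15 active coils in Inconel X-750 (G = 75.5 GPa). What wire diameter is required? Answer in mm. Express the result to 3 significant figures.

12.0 mm

Required rate k = F/δ = 31.2/5.63 = 5.5417 N/mm
d = (8D³N_a·k / G)^(1/4) = (8·133.0³·15·5.5417 / (75.5×10³))^0.25
  = (20722)^0.25 = 11.9980 mm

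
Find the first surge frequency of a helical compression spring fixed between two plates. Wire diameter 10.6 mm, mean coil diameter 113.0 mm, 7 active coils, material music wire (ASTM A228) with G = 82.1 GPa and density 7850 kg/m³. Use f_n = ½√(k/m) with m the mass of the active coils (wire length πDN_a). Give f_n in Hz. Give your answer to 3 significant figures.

43.2 Hz

k = Gd⁴/(8D³N_a) = (82.1×10³)(10.6⁴)/(8·113.0³·7) = 12.828 N/mm = 12828 N/m
Wire length L = πDN_a = π·113.0·7 = 2485 mm
m = ρ·(πd²/4)·L = 7850 × 88.247×10⁻⁶ m² × 2.485 m = 1.7215 kg
f_n = ½√(k/m) = 0.5·√(12828/1.7215) = 0.5·√(7451.5) = 43.161 Hz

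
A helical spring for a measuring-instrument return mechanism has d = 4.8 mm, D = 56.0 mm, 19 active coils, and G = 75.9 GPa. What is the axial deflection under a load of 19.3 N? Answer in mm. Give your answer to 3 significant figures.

k = Gd⁴/(8D³N_a) = (75.9×10³)(4.8⁴)/(8·56.0³·19) = 1.5094 N/mm
δ = F/k = 19.3 / 1.5094 = 12.787 mm

12.8 mm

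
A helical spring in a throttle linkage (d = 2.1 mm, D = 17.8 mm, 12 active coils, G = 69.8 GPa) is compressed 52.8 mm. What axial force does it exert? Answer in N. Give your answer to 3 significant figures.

132 N

k = Gd⁴/(8D³N_a) = (69.8×10³)(2.1⁴)/(8·17.8³·12) = 2.5073 N/mm
F = k·δ = 2.5073 × 52.8 = 132.38 N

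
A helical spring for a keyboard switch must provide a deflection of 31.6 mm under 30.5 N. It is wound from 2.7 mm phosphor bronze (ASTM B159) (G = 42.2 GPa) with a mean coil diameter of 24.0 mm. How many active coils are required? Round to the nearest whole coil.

Required rate k = F/δ = 30.5/31.6 = 0.96519 N/mm
N_a = Gd⁴/(8D³k) = (42.2×10³ × 2.7⁴)/(8 × 24.0³ × 0.96519)
    = 2.24268e+06 / 106742 = 21.01 → 21 coils

21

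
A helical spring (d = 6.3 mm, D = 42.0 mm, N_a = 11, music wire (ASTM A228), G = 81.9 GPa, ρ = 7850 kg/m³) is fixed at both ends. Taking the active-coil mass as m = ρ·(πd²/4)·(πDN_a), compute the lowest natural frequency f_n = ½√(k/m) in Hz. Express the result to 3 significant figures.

118 Hz

k = Gd⁴/(8D³N_a) = (81.9×10³)(6.3⁴)/(8·42.0³·11) = 19.789 N/mm = 19789 N/m
Wire length L = πDN_a = π·42.0·11 = 1451.4 mm
m = ρ·(πd²/4)·L = 7850 × 31.172×10⁻⁶ m² × 1.4514 m = 0.35517 kg
f_n = ½√(k/m) = 0.5·√(19789/0.35517) = 0.5·√(55716) = 118.02 Hz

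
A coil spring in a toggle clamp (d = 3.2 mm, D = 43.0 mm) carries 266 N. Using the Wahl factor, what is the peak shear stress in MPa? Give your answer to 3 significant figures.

983 MPa

Spring index C = D/d = 43.0/3.2 = 13.4375
K_W = (4C−1)/(4C−4) + 0.615/C = 52.750/49.750 + 0.0458 = 1.1061
τ₀ = 8FD/(πd³) = 8·266·43.0/(π·3.2³) = 91504/102.94 = 888.87 MPa
τ_max = K·τ₀ = 1.1061 × 888.87 = 983.16 MPa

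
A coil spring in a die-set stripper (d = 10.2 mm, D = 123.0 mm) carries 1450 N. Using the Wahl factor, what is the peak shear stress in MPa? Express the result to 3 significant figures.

479 MPa

Spring index C = D/d = 123.0/10.2 = 12.0588
K_W = (4C−1)/(4C−4) + 0.615/C = 47.235/44.235 + 0.0510 = 1.1188
τ₀ = 8FD/(πd³) = 8·1450·123.0/(π·10.2³) = 1.4268e+06/3333.9 = 427.97 MPa
τ_max = K·τ₀ = 1.1188 × 427.97 = 478.82 MPa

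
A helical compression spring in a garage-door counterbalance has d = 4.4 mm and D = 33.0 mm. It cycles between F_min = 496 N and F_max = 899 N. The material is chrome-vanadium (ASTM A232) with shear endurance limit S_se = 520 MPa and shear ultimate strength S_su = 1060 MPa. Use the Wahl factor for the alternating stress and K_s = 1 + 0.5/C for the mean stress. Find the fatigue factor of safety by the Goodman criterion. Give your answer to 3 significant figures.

C = D/d = 33.0/4.4 = 7.5000; K_W = (4C−1)/(4C−4)+0.615/C = 1.1974; K_s = 1+0.5/C = 1.0667
F_a = (F_max−F_min)/2 = 201.5 N; F_m = (F_max+F_min)/2 = 697.5 N
τ_a = K_W·8F_aD/(πd³) = 1.1974 × 198.78 = 238.02 MPa
τ_m = K_s·8F_mD/(πd³) = 1.0667 × 688.08 = 733.95 MPa
Goodman: 1/n_f = τ_a/S_se + τ_m/S_su = 238.02/520 + 733.95/1060 = 0.45772 + 0.69241 = 1.1501
n_f = 1/1.1501 = 0.8695

0.869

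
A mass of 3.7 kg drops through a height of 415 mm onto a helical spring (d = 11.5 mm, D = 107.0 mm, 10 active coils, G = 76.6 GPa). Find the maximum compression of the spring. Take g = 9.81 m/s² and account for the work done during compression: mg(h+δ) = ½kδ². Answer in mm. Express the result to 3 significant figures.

49.7 mm

k = Gd⁴/(8D³N_a) = (76.6×10³)(11.5⁴)/(8·107.0³·10) = 13.67 N/mm
W = mg = 3.7 × 9.81 = 36.297 N
½kδ² − Wδ − Wh = 0 → δ = (W + √(W² + 2kWh))/k
δ = (36.297 + √(1317.5 + 411839))/13.67 = (36.297 + 642.77)/13.67 = 49.675 mm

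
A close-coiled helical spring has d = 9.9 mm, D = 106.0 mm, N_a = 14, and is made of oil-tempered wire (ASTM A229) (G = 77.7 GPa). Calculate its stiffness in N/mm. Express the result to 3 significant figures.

k = Gd⁴/(8D³N_a) = (77.7×10³ × 9.9⁴) / (8 × 106.0³ × 14)
  = 7.46383e+08 / 1.33394e+08 = 5.5953 N/mm

5.60 N/mm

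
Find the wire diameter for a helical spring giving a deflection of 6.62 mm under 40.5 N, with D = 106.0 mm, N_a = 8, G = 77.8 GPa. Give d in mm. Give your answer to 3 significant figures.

8.80 mm

Required rate k = F/δ = 40.5/6.62 = 6.1178 N/mm
d = (8D³N_a·k / G)^(1/4) = (8·106.0³·8·6.1178 / (77.8×10³))^0.25
  = (5994)^0.25 = 8.7989 mm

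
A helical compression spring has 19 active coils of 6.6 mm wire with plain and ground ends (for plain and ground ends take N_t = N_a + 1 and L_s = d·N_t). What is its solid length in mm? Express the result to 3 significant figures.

plain and ground ends: N_t = N_a + 1 = 19 + 1 = 20
L_s = d·N_t = 6.6 × 20 = 132 mm

132 mm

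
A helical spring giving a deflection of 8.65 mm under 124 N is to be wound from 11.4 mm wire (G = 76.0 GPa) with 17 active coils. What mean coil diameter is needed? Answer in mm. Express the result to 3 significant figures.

87.0 mm

Required rate k = F/δ = 124/8.65 = 14.335 N/mm
D = (Gd⁴/(8N_a·k))^(1/3) = (76.0×10³·11.4⁴/(8·17·14.335))^(1/3)
  = (658398)^(1/3) = 86.9954 mm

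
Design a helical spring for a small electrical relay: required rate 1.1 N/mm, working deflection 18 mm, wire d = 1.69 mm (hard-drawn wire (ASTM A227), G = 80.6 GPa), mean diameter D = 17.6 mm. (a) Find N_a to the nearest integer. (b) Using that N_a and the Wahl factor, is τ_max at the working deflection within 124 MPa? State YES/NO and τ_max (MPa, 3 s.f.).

(a) 14 coils; (b) NO, τ_max = 205 MPa

N_a = Gd⁴/(8D³k) = (80.6×10³)(1.69⁴)/(8·17.6³·1.1) = 13.7 → N_a = 14
Actual rate k = Gd⁴/(8D³·14) = 1.0768 N/mm
Working load F = kδ = 1.0768·18 = 19.382 N
C = 17.6/1.69 = 10.4142; K_W = (4C−1)/(4C−4)+0.615/C = 1.1387
τ_max = K_W·8FD/(πd³) = 1.1387·179.97 = 204.93 MPa
τ_max > 124 MPa → exceeds allowable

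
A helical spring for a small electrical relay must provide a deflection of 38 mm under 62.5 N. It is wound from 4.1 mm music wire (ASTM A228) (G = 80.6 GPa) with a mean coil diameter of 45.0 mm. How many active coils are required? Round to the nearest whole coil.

19

Required rate k = F/δ = 62.5/38 = 1.6447 N/mm
N_a = Gd⁴/(8D³k) = (80.6×10³ × 4.1⁴)/(8 × 45.0³ × 1.6447)
    = 2.27756e+07 / 1.19901e+06 = 19 → 19 coils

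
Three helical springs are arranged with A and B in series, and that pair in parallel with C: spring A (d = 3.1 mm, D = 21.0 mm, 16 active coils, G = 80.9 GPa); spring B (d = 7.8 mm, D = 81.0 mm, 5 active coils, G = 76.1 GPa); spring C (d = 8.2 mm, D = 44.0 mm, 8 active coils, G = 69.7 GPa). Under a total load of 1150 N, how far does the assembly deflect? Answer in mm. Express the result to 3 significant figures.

18.5 mm

k_A = Gd⁴/(8D³N_a) = (80.9×10³)(3.1⁴)/(8·21.0³·16) = 6.3027 N/mm
k_B = Gd⁴/(8D³N_a) = (76.1×10³)(7.8⁴)/(8·81.0³·5) = 13.251 N/mm
k_C = Gd⁴/(8D³N_a) = (69.7×10³)(8.2⁴)/(8·44.0³·8) = 57.803 N/mm
Springs A,B series: k_AB = 1/(1/6.3027+1/13.251) = 4.2712 N/mm; parallel with C: k_eq = 4.2712+57.803 = 62.074 N/mm
δ = F/k_eq = 1150/62.074 = 18.526 mm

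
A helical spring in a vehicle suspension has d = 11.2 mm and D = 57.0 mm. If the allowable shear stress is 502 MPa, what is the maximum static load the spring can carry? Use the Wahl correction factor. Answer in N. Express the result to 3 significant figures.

C = D/d = 57.0/11.2 = 5.0893
K_W = (4C−1)/(4C−4) + 0.615/C = 19.357/16.357 + 0.1208 = 1.3042
τ_max = K·8FD/(πd³) → F_max = τ_allow·πd³/(8DK)
F_max = 502·π·11.2³/(8·57.0·1.3042) = 2.2157e+06/594.74 = 3725.5 N

3730 N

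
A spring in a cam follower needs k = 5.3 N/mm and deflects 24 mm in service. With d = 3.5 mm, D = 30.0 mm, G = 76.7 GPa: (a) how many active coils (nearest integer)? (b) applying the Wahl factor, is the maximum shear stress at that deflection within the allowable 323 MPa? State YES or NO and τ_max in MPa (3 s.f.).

N_a = Gd⁴/(8D³k) = (76.7×10³)(3.5⁴)/(8·30.0³·5.3) = 10.05 → N_a = 10
Actual rate k = Gd⁴/(8D³·10) = 5.3286 N/mm
Working load F = kδ = 5.3286·24 = 127.89 N
C = 30.0/3.5 = 8.5714; K_W = (4C−1)/(4C−4)+0.615/C = 1.1708
τ_max = K_W·8FD/(πd³) = 1.1708·227.87 = 266.79 MPa
τ_max ≤ 323 MPa → acceptable

(a) 10 coils; (b) YES, τ_max = 267 MPa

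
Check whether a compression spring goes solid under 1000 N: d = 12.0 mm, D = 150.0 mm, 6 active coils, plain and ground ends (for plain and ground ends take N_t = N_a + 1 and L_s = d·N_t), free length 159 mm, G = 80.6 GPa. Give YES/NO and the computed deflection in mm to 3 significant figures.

YES, δ = 96.9 mm

k = Gd⁴/(8D³N_a) = (80.6×10³)(12.0⁴)/(8·150.0³·6) = 10.317 N/mm
N_t = 7; L_s = 12.0·7 = 84 mm; δ_solid = L₀ − L_s = 159 − 84 = 75 mm
δ = F/k = 1000/10.317 = 96.929 mm
δ ≥ δ_solid → spring goes solid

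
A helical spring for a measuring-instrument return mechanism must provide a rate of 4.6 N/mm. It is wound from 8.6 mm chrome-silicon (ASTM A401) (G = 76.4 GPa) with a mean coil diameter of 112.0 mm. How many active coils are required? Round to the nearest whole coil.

8

N_a = Gd⁴/(8D³k) = (76.4×10³ × 8.6⁴)/(8 × 112.0³ × 4.6)
    = 4.17914e+08 / 5.17014e+07 = 8.083 → 8 coils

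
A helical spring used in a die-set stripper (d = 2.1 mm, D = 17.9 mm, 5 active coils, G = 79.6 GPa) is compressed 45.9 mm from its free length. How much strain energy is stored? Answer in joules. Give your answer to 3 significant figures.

k = Gd⁴/(8D³N_a) = (79.6×10³)(2.1⁴)/(8·17.9³·5) = 6.7479 N/mm
U = ½kδ² = 0.5 × 6.7479 × 45.9² = 7108.3 N·mm = 7.1083 J

7.11 J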